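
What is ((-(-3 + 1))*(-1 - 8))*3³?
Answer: -486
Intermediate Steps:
((-(-3 + 1))*(-1 - 8))*3³ = (-1*(-2)*(-9))*27 = (2*(-9))*27 = -18*27 = -486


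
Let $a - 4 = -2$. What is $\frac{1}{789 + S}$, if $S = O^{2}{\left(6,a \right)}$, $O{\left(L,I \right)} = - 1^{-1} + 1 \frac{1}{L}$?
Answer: $\frac{36}{28429} \approx 0.0012663$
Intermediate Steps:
$a = 2$ ($a = 4 - 2 = 2$)
$O{\left(L,I \right)} = -1 + \frac{1}{L}$ ($O{\left(L,I \right)} = \left(-1\right) 1 + \frac{1}{L} = -1 + \frac{1}{L}$)
$S = \frac{25}{36}$ ($S = \left(\frac{1 - 6}{6}\right)^{2} = \left(\frac{1}{6} \left(-5\right)\right)^{2} = \left(- \frac{5}{6}\right)^{2} = \frac{25}{36} \approx 0.69444$)
$\frac{1}{789 + S} = \frac{1}{789 + \frac{25}{36}} = \frac{1}{\frac{28429}{36}} = \frac{36}{28429}$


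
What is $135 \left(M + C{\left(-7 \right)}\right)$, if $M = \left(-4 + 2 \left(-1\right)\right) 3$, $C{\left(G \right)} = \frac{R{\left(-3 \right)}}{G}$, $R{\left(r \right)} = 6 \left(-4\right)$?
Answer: $- \frac{13770}{7} \approx -1967.1$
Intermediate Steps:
$R{\left(r \right)} = -24$
$C{\left(G \right)} = - \frac{24}{G}$
$M = -18$ ($M = \left(-4 - 2\right) 3 = \left(-6\right) 3 = -18$)
$135 \left(M + C{\left(-7 \right)}\right) = 135 \left(-18 - \frac{24}{-7}\right) = 135 \left(-18 - - \frac{24}{7}\right) = 135 \left(-18 + \frac{24}{7}\right) = 135 \left(- \frac{102}{7}\right) = - \frac{13770}{7}$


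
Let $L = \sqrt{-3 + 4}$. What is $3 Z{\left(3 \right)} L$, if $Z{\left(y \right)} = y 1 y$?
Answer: $27$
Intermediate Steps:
$L = 1$ ($L = \sqrt{1} = 1$)
$Z{\left(y \right)} = y^{2}$ ($Z{\left(y \right)} = y y = y^{2}$)
$3 Z{\left(3 \right)} L = 3 \cdot 3^{2} \cdot 1 = 3 \cdot 9 \cdot 1 = 27 \cdot 1 = 27$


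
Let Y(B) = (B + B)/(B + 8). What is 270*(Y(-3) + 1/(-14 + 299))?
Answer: -6138/19 ≈ -323.05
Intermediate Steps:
Y(B) = 2*B/(8 + B) (Y(B) = (2*B)/(8 + B) = 2*B/(8 + B))
270*(Y(-3) + 1/(-14 + 299)) = 270*(2*(-3)/(8 - 3) + 1/(-14 + 299)) = 270*(2*(-3)/5 + 1/285) = 270*(2*(-3)*(⅕) + 1/285) = 270*(-6/5 + 1/285) = 270*(-341/285) = -6138/19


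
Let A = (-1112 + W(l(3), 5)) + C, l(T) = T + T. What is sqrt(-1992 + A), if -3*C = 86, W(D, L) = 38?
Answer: 2*I*sqrt(6963)/3 ≈ 55.63*I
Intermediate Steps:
l(T) = 2*T
C = -86/3 (C = -1/3*86 = -86/3 ≈ -28.667)
A = -3308/3 (A = (-1112 + 38) - 86/3 = -1074 - 86/3 = -3308/3 ≈ -1102.7)
sqrt(-1992 + A) = sqrt(-1992 - 3308/3) = sqrt(-9284/3) = 2*I*sqrt(6963)/3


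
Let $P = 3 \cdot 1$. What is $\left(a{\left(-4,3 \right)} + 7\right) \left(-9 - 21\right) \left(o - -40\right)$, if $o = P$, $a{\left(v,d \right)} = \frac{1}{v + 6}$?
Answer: $-9675$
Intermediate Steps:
$P = 3$
$a{\left(v,d \right)} = \frac{1}{6 + v}$
$o = 3$
$\left(a{\left(-4,3 \right)} + 7\right) \left(-9 - 21\right) \left(o - -40\right) = \left(\frac{1}{6 - 4} + 7\right) \left(-9 - 21\right) \left(3 - -40\right) = \left(\frac{1}{2} + 7\right) \left(-30\right) \left(3 + 40\right) = \left(\frac{1}{2} + 7\right) \left(-30\right) 43 = \frac{15}{2} \left(-30\right) 43 = \left(-225\right) 43 = -9675$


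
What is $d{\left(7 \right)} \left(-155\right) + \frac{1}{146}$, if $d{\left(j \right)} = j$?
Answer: $- \frac{158409}{146} \approx -1085.0$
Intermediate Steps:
$d{\left(7 \right)} \left(-155\right) + \frac{1}{146} = 7 \left(-155\right) + \frac{1}{146} = -1085 + \frac{1}{146} = - \frac{158409}{146}$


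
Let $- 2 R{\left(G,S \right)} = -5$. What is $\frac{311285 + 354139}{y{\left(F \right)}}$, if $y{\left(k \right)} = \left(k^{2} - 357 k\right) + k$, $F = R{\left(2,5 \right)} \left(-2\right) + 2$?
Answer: $\frac{221808}{359} \approx 617.85$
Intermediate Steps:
$R{\left(G,S \right)} = \frac{5}{2}$ ($R{\left(G,S \right)} = \left(- \frac{1}{2}\right) \left(-5\right) = \frac{5}{2}$)
$F = -3$ ($F = \frac{5}{2} \left(-2\right) + 2 = -5 + 2 = -3$)
$y{\left(k \right)} = k^{2} - 356 k$
$\frac{311285 + 354139}{y{\left(F \right)}} = \frac{311285 + 354139}{\left(-3\right) \left(-356 - 3\right)} = \frac{665424}{\left(-3\right) \left(-359\right)} = \frac{665424}{1077} = 665424 \cdot \frac{1}{1077} = \frac{221808}{359}$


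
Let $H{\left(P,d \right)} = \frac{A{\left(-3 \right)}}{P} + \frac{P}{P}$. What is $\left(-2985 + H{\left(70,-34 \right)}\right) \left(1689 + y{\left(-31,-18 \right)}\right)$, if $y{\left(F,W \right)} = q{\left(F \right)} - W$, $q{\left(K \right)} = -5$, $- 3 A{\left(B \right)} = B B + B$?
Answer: $- \frac{177758582}{35} \approx -5.0788 \cdot 10^{6}$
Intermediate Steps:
$A{\left(B \right)} = - \frac{B}{3} - \frac{B^{2}}{3}$ ($A{\left(B \right)} = - \frac{B B + B}{3} = - \frac{B^{2} + B}{3} = - \frac{B + B^{2}}{3} = - \frac{B}{3} - \frac{B^{2}}{3}$)
$y{\left(F,W \right)} = -5 - W$
$H{\left(P,d \right)} = 1 - \frac{2}{P}$ ($H{\left(P,d \right)} = \frac{\left(- \frac{1}{3}\right) \left(-3\right) \left(1 - 3\right)}{P} + \frac{P}{P} = \frac{\left(- \frac{1}{3}\right) \left(-3\right) \left(-2\right)}{P} + 1 = - \frac{2}{P} + 1 = 1 - \frac{2}{P}$)
$\left(-2985 + H{\left(70,-34 \right)}\right) \left(1689 + y{\left(-31,-18 \right)}\right) = \left(-2985 + \frac{-2 + 70}{70}\right) \left(1689 - -13\right) = \left(-2985 + \frac{1}{70} \cdot 68\right) \left(1689 + \left(-5 + 18\right)\right) = \left(-2985 + \frac{34}{35}\right) \left(1689 + 13\right) = \left(- \frac{104441}{35}\right) 1702 = - \frac{177758582}{35}$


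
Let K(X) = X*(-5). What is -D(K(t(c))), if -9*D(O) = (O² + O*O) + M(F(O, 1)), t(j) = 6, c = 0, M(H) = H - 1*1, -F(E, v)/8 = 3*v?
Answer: 1775/9 ≈ 197.22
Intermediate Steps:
F(E, v) = -24*v
M(H) = -1 + H (M(H) = H - 1 = -1 + H)
K(X) = -5*X
D(O) = 25/9 - 2*O²/9 (D(O) = -((O² + O*O) + (-1 - 24*1))/9 = -((O² + O²) + (-1 - 24))/9 = -(2*O² - 25)/9 = -(-25 + 2*O²)/9 = 25/9 - 2*O²/9)
-D(K(t(c))) = -(25/9 - 2*(-5*6)²/9) = -(25/9 - 2/9*(-30)²) = -(25/9 - 2/9*900) = -(25/9 - 200) = -1*(-1775/9) = 1775/9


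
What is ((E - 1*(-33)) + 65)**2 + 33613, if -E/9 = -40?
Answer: 243377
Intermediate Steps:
E = 360 (E = -9*(-40) = 360)
((E - 1*(-33)) + 65)**2 + 33613 = ((360 - 1*(-33)) + 65)**2 + 33613 = ((360 + 33) + 65)**2 + 33613 = (393 + 65)**2 + 33613 = 458**2 + 33613 = 209764 + 33613 = 243377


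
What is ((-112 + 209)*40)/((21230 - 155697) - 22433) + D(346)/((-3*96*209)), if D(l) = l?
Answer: -2398603/78701040 ≈ -0.030477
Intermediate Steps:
((-112 + 209)*40)/((21230 - 155697) - 22433) + D(346)/((-3*96*209)) = ((-112 + 209)*40)/((21230 - 155697) - 22433) + 346/((-3*96*209)) = (97*40)/(-134467 - 22433) + 346/((-288*209)) = 3880/(-156900) + 346/(-60192) = 3880*(-1/156900) + 346*(-1/60192) = -194/7845 - 173/30096 = -2398603/78701040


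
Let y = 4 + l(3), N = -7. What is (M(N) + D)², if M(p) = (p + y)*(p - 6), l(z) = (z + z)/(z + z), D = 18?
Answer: 1936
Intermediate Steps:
l(z) = 1 (l(z) = (2*z)/((2*z)) = (2*z)*(1/(2*z)) = 1)
y = 5 (y = 4 + 1 = 5)
M(p) = (-6 + p)*(5 + p) (M(p) = (p + 5)*(p - 6) = (5 + p)*(-6 + p) = (-6 + p)*(5 + p))
(M(N) + D)² = ((-30 + (-7)² - 1*(-7)) + 18)² = ((-30 + 49 + 7) + 18)² = (26 + 18)² = 44² = 1936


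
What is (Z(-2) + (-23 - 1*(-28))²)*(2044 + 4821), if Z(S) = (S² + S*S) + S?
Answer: 212815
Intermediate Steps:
Z(S) = S + 2*S² (Z(S) = (S² + S²) + S = 2*S² + S = S + 2*S²)
(Z(-2) + (-23 - 1*(-28))²)*(2044 + 4821) = (-2*(1 + 2*(-2)) + (-23 - 1*(-28))²)*(2044 + 4821) = (-2*(1 - 4) + (-23 + 28)²)*6865 = (-2*(-3) + 5²)*6865 = (6 + 25)*6865 = 31*6865 = 212815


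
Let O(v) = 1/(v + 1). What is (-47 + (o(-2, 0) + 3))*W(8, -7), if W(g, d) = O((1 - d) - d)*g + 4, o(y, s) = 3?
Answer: -369/2 ≈ -184.50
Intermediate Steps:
O(v) = 1/(1 + v)
W(g, d) = 4 + g/(2 - 2*d) (W(g, d) = g/(1 + ((1 - d) - d)) + 4 = g/(1 + (1 - 2*d)) + 4 = g/(2 - 2*d) + 4 = 4 + g/(2 - 2*d))
(-47 + (o(-2, 0) + 3))*W(8, -7) = (-47 + (3 + 3))*((-8 - 1*8 + 8*(-7))/(2*(-1 - 7))) = (-47 + 6)*((1/2)*(-8 - 8 - 56)/(-8)) = -41*(-1)*(-72)/(2*8) = -41*9/2 = -369/2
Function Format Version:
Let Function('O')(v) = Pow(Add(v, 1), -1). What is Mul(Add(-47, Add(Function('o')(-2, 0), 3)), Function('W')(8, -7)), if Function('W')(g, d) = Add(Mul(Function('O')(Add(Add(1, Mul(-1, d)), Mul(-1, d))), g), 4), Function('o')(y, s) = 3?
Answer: Rational(-369, 2) ≈ -184.50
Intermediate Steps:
Function('O')(v) = Pow(Add(1, v), -1)
Function('W')(g, d) = Add(4, Mul(g, Pow(Add(2, Mul(-2, d)), -1))) (Function('W')(g, d) = Add(Mul(Pow(Add(1, Add(Add(1, Mul(-1, d)), Mul(-1, d))), -1), g), 4) = Add(Mul(Pow(Add(1, Add(1, Mul(-2, d))), -1), g), 4) = Add(Mul(Pow(Add(2, Mul(-2, d)), -1), g), 4) = Add(Mul(g, Pow(Add(2, Mul(-2, d)), -1)), 4) = Add(4, Mul(g, Pow(Add(2, Mul(-2, d)), -1))))
Mul(Add(-47, Add(Function('o')(-2, 0), 3)), Function('W')(8, -7)) = Mul(Add(-47, Add(3, 3)), Mul(Rational(1, 2), Pow(Add(-1, -7), -1), Add(-8, Mul(-1, 8), Mul(8, -7)))) = Mul(Add(-47, 6), Mul(Rational(1, 2), Pow(-8, -1), Add(-8, -8, -56))) = Mul(-41, Mul(Rational(1, 2), Rational(-1, 8), -72)) = Mul(-41, Rational(9, 2)) = Rational(-369, 2)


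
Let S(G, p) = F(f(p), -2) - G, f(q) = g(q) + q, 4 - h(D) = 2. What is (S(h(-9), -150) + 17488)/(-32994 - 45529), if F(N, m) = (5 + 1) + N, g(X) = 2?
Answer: -17344/78523 ≈ -0.22088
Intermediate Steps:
h(D) = 2 (h(D) = 4 - 1*2 = 4 - 2 = 2)
f(q) = 2 + q
F(N, m) = 6 + N
S(G, p) = 8 + p - G (S(G, p) = (6 + (2 + p)) - G = (8 + p) - G = 8 + p - G)
(S(h(-9), -150) + 17488)/(-32994 - 45529) = ((8 - 150 - 1*2) + 17488)/(-32994 - 45529) = ((8 - 150 - 2) + 17488)/(-78523) = (-144 + 17488)*(-1/78523) = 17344*(-1/78523) = -17344/78523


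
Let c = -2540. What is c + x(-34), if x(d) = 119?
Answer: -2421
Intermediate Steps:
c + x(-34) = -2540 + 119 = -2421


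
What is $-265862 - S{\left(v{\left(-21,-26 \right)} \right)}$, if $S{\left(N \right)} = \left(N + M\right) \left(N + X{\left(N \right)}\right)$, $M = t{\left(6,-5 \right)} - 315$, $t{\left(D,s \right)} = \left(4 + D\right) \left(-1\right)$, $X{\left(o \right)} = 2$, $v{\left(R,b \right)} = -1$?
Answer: $-265536$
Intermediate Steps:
$t{\left(D,s \right)} = -4 - D$
$M = -325$ ($M = \left(-4 - 6\right) - 315 = -10 - 315 = -325$)
$S{\left(N \right)} = \left(-325 + N\right) \left(2 + N\right)$ ($S{\left(N \right)} = \left(N - 325\right) \left(N + 2\right) = \left(-325 + N\right) \left(2 + N\right)$)
$-265862 - S{\left(v{\left(-21,-26 \right)} \right)} = -265862 - \left(-650 + \left(-1\right)^{2} - -323\right) = -265862 - \left(-650 + 1 + 323\right) = -265862 - -326 = -265862 + 326 = -265536$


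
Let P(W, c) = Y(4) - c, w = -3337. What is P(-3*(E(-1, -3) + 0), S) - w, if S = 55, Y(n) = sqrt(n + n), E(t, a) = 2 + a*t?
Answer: 3282 + 2*sqrt(2) ≈ 3284.8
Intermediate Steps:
Y(n) = sqrt(2)*sqrt(n) (Y(n) = sqrt(2*n) = sqrt(2)*sqrt(n))
P(W, c) = -c + 2*sqrt(2) (P(W, c) = sqrt(2)*sqrt(4) - c = sqrt(2)*2 - c = 2*sqrt(2) - c = -c + 2*sqrt(2))
P(-3*(E(-1, -3) + 0), S) - w = (-1*55 + 2*sqrt(2)) - 1*(-3337) = (-55 + 2*sqrt(2)) + 3337 = 3282 + 2*sqrt(2)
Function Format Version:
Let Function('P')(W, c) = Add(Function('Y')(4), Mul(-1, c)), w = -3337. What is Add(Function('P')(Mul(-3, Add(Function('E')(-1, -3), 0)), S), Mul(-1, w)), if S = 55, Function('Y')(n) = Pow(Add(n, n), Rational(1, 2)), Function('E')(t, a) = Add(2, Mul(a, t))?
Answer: Add(3282, Mul(2, Pow(2, Rational(1, 2)))) ≈ 3284.8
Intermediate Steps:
Function('Y')(n) = Mul(Pow(2, Rational(1, 2)), Pow(n, Rational(1, 2))) (Function('Y')(n) = Pow(Mul(2, n), Rational(1, 2)) = Mul(Pow(2, Rational(1, 2)), Pow(n, Rational(1, 2))))
Function('P')(W, c) = Add(Mul(-1, c), Mul(2, Pow(2, Rational(1, 2)))) (Function('P')(W, c) = Add(Mul(Pow(2, Rational(1, 2)), Pow(4, Rational(1, 2))), Mul(-1, c)) = Add(Mul(Pow(2, Rational(1, 2)), 2), Mul(-1, c)) = Add(Mul(2, Pow(2, Rational(1, 2))), Mul(-1, c)) = Add(Mul(-1, c), Mul(2, Pow(2, Rational(1, 2)))))
Add(Function('P')(Mul(-3, Add(Function('E')(-1, -3), 0)), S), Mul(-1, w)) = Add(Add(Mul(-1, 55), Mul(2, Pow(2, Rational(1, 2)))), Mul(-1, -3337)) = Add(Add(-55, Mul(2, Pow(2, Rational(1, 2)))), 3337) = Add(3282, Mul(2, Pow(2, Rational(1, 2))))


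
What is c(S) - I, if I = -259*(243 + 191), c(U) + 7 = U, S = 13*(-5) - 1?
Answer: 112333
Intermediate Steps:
S = -66 (S = -65 - 1 = -66)
c(U) = -7 + U
I = -112406 (I = -259*434 = -112406)
c(S) - I = (-7 - 66) - 1*(-112406) = -73 + 112406 = 112333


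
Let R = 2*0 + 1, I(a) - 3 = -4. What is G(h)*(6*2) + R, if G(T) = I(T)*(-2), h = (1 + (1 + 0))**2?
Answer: 25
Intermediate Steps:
I(a) = -1 (I(a) = 3 - 4 = -1)
R = 1 (R = 0 + 1 = 1)
h = 4 (h = (1 + 1)**2 = 2**2 = 4)
G(T) = 2 (G(T) = -1*(-2) = 2)
G(h)*(6*2) + R = 2*(6*2) + 1 = 2*12 + 1 = 24 + 1 = 25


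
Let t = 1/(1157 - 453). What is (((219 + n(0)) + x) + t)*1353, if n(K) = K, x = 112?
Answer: 28662075/64 ≈ 4.4785e+5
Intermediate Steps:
t = 1/704 ≈ 0.0014205
(((219 + n(0)) + x) + t)*1353 = (((219 + 0) + 112) + 1/704)*1353 = ((219 + 112) + 1/704)*1353 = (331 + 1/704)*1353 = (233025/704)*1353 = 28662075/64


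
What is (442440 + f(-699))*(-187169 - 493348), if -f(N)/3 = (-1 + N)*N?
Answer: 697842962820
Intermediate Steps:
f(N) = -3*N*(-1 + N) (f(N) = -3*(-1 + N)*N = -3*N*(-1 + N))
(442440 + f(-699))*(-187169 - 493348) = (442440 + 3*(-699)*(1 - 1*(-699)))*(-187169 - 493348) = (442440 + 3*(-699)*(1 + 699))*(-680517) = (442440 + 3*(-699)*700)*(-680517) = (442440 - 1467900)*(-680517) = -1025460*(-680517) = 697842962820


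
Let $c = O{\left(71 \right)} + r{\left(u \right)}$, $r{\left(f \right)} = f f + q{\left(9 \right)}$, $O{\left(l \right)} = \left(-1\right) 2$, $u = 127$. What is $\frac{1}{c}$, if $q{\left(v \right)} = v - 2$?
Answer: $\frac{1}{16134} \approx 6.1981 \cdot 10^{-5}$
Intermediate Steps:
$q{\left(v \right)} = -2 + v$ ($q{\left(v \right)} = v - 2 = -2 + v$)
$O{\left(l \right)} = -2$
$r{\left(f \right)} = 7 + f^{2}$ ($r{\left(f \right)} = f f + \left(-2 + 9\right) = f^{2} + 7 = 7 + f^{2}$)
$c = 16134$ ($c = -2 + \left(7 + 127^{2}\right) = -2 + \left(7 + 16129\right) = -2 + 16136 = 16134$)
$\frac{1}{c} = \frac{1}{16134}$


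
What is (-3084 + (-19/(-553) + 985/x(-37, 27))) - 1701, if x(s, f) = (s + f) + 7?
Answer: -8482963/1659 ≈ -5113.3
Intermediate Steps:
x(s, f) = 7 + f + s (x(s, f) = (f + s) + 7 = 7 + f + s)
(-3084 + (-19/(-553) + 985/x(-37, 27))) - 1701 = (-3084 + (-19/(-553) + 985/(7 + 27 - 37))) - 1701 = (-3084 + (-19*(-1/553) + 985/(-3))) - 1701 = (-3084 + (19/553 + 985*(-⅓))) - 1701 = (-3084 + (19/553 - 985/3)) - 1701 = (-3084 - 544648/1659) - 1701 = -5661004/1659 - 1701 = -8482963/1659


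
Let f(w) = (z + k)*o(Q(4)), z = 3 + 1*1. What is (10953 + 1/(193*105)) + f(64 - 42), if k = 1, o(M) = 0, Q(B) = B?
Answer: 221962546/20265 ≈ 10953.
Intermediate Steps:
z = 4 (z = 3 + 1 = 4)
f(w) = 0 (f(w) = (4 + 1)*0 = 5*0 = 0)
(10953 + 1/(193*105)) + f(64 - 42) = (10953 + 1/(193*105)) + 0 = (10953 + 1/20265) + 0 = 221962546/20265 + 0 = 221962546/20265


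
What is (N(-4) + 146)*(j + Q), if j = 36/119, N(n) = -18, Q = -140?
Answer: -2127872/119 ≈ -17881.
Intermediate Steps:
j = 36/119 (j = 36*(1/119) = 36/119 ≈ 0.30252)
(N(-4) + 146)*(j + Q) = (-18 + 146)*(36/119 - 140) = 128*(-16624/119) = -2127872/119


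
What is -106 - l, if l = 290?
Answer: -396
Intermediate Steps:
-106 - l = -106 - 1*290 = -106 - 290 = -396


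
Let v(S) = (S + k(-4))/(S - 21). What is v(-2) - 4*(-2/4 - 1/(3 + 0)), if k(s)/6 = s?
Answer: 308/69 ≈ 4.4638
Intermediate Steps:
k(s) = 6*s
v(S) = (-24 + S)/(-21 + S) (v(S) = (S + 6*(-4))/(S - 21) = (S - 24)/(-21 + S) = (-24 + S)/(-21 + S))
v(-2) - 4*(-2/4 - 1/(3 + 0)) = (-24 - 2)/(-21 - 2) - 4*(-2/4 - 1/(3 + 0)) = -26/(-23) - 4*(-2*1/4 - 1/3) = -1/23*(-26) - 4*(-1/2 - 1*1/3) = 26/23 - 4*(-1/2 - 1/3) = 26/23 - 4*(-5)/6 = 26/23 - 1*(-10/3) = 26/23 + 10/3 = 308/69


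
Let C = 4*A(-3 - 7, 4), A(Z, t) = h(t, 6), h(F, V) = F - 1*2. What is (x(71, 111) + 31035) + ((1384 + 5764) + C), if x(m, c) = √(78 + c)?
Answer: 38191 + 3*√21 ≈ 38205.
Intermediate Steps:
h(F, V) = -2 + F (h(F, V) = F - 2 = -2 + F)
A(Z, t) = -2 + t
C = 8 (C = 4*(-2 + 4) = 4*2 = 8)
(x(71, 111) + 31035) + ((1384 + 5764) + C) = (√(78 + 111) + 31035) + ((1384 + 5764) + 8) = (√189 + 31035) + (7148 + 8) = (3*√21 + 31035) + 7156 = (31035 + 3*√21) + 7156 = 38191 + 3*√21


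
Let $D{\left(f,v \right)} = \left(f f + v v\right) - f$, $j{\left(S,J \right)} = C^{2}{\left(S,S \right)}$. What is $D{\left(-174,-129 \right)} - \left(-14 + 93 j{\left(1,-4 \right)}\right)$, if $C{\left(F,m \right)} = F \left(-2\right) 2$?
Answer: $45617$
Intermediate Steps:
$C{\left(F,m \right)} = - 4 F$ ($C{\left(F,m \right)} = - 2 F 2 = - 4 F$)
$j{\left(S,J \right)} = 16 S^{2}$ ($j{\left(S,J \right)} = \left(- 4 S\right)^{2} = 16 S^{2}$)
$D{\left(f,v \right)} = f^{2} + v^{2} - f$ ($D{\left(f,v \right)} = \left(f^{2} + v^{2}\right) - f = f^{2} + v^{2} - f$)
$D{\left(-174,-129 \right)} - \left(-14 + 93 j{\left(1,-4 \right)}\right) = \left(\left(-174\right)^{2} + \left(-129\right)^{2} - -174\right) + \left(- 93 \cdot 16 \cdot 1^{2} + 14\right) = \left(30276 + 16641 + 174\right) + \left(- 93 \cdot 16 \cdot 1 + 14\right) = 47091 + \left(\left(-93\right) 16 + 14\right) = 47091 + \left(-1488 + 14\right) = 47091 - 1474 = 45617$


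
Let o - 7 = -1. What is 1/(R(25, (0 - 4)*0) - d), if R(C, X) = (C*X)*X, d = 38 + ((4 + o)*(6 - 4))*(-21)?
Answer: 1/382 ≈ 0.0026178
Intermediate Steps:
o = 6 (o = 7 - 1 = 6)
d = -382 (d = 38 + ((4 + 6)*(6 - 4))*(-21) = 38 + (10*2)*(-21) = 38 + 20*(-21) = 38 - 420 = -382)
R(C, X) = C*X**2
1/(R(25, (0 - 4)*0) - d) = 1/(25*((0 - 4)*0)**2 - 1*(-382)) = 1/(25*(-4*0)**2 + 382) = 1/(25*0**2 + 382) = 1/(25*0 + 382) = 1/(0 + 382) = 1/382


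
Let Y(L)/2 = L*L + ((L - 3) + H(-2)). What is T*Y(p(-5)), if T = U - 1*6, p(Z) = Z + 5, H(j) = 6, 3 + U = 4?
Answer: -30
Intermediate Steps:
U = 1 (U = -3 + 4 = 1)
p(Z) = 5 + Z
Y(L) = 6 + 2*L + 2*L**2 (Y(L) = 2*(L*L + ((L - 3) + 6)) = 2*(L**2 + ((-3 + L) + 6)) = 2*(L**2 + (3 + L)) = 2*(3 + L + L**2) = 6 + 2*L + 2*L**2)
T = -5 (T = 1 - 1*6 = 1 - 6 = -5)
T*Y(p(-5)) = -5*(6 + 2*(5 - 5) + 2*(5 - 5)**2) = -5*(6 + 2*0 + 2*0**2) = -5*(6 + 0 + 2*0) = -5*(6 + 0 + 0) = -5*6 = -30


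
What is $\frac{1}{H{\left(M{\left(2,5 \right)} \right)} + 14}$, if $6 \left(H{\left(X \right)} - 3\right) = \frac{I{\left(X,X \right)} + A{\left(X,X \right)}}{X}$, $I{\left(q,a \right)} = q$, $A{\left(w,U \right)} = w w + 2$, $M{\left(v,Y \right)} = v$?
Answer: $\frac{3}{53} \approx 0.056604$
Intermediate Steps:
$A{\left(w,U \right)} = 2 + w^{2}$ ($A{\left(w,U \right)} = w^{2} + 2 = 2 + w^{2}$)
$H{\left(X \right)} = 3 + \frac{2 + X + X^{2}}{6 X}$ ($H{\left(X \right)} = 3 + \frac{\left(X + \left(2 + X^{2}\right)\right) \frac{1}{X}}{6} = 3 + \frac{\left(2 + X + X^{2}\right) \frac{1}{X}}{6} = 3 + \frac{\frac{1}{X} \left(2 + X + X^{2}\right)}{6} = 3 + \frac{2 + X + X^{2}}{6 X}$)
$\frac{1}{H{\left(M{\left(2,5 \right)} \right)} + 14} = \frac{1}{\frac{2 + 2^{2} + 19 \cdot 2}{6 \cdot 2} + 14} = \frac{1}{\frac{1}{6} \cdot \frac{1}{2} \left(2 + 4 + 38\right) + 14} = \frac{1}{\frac{1}{6} \cdot \frac{1}{2} \cdot 44 + 14} = \frac{1}{\frac{11}{3} + 14} = \frac{1}{\frac{53}{3}} = \frac{3}{53}$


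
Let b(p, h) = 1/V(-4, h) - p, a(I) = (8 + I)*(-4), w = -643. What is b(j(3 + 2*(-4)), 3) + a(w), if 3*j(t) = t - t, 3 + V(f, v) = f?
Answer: 17779/7 ≈ 2539.9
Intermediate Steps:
V(f, v) = -3 + f
j(t) = 0 (j(t) = (t - t)/3 = (⅓)*0 = 0)
a(I) = -32 - 4*I
b(p, h) = -⅐ - p (b(p, h) = 1/(-3 - 4) - p = 1/(-7) - p = -⅐ - p)
b(j(3 + 2*(-4)), 3) + a(w) = (-⅐ - 1*0) + (-32 - 4*(-643)) = (-⅐ + 0) + (-32 + 2572) = -⅐ + 2540 = 17779/7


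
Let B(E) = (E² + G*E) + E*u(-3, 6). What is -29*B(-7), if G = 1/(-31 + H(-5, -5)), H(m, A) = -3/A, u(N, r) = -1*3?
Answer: -309575/152 ≈ -2036.7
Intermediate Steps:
u(N, r) = -3
G = -5/152 (G = 1/(-31 - 3/(-5)) = 1/(-31 - 3*(-⅕)) = 1/(-31 + ⅗) = 1/(-152/5) = -5/152 ≈ -0.032895)
B(E) = E² - 461*E/152 (B(E) = (E² - 5*E/152) + E*(-3) = (E² - 5*E/152) - 3*E = E² - 461*E/152)
-29*B(-7) = -29*(-7)*(-461 + 152*(-7))/152 = -29*(-7)*(-461 - 1064)/152 = -29*(-7)*(-1525)/152 = -29*10675/152 = -309575/152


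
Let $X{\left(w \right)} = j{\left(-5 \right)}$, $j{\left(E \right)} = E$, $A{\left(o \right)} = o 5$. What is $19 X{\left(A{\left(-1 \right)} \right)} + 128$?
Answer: $33$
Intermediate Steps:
$A{\left(o \right)} = 5 o$
$X{\left(w \right)} = -5$
$19 X{\left(A{\left(-1 \right)} \right)} + 128 = 19 \left(-5\right) + 128 = -95 + 128 = 33$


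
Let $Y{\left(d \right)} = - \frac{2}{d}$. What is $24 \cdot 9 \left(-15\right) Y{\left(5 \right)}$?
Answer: $1296$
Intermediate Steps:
$24 \cdot 9 \left(-15\right) Y{\left(5 \right)} = 24 \cdot 9 \left(-15\right) \left(- \frac{2}{5}\right) = 24 \left(- 135 \left(\left(-2\right) \frac{1}{5}\right)\right) = 24 \left(\left(-135\right) \left(- \frac{2}{5}\right)\right) = 24 \cdot 54 = 1296$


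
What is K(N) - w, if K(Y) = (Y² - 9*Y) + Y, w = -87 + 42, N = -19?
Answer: 558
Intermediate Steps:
w = -45
K(Y) = Y² - 8*Y
K(N) - w = -19*(-8 - 19) - 1*(-45) = -19*(-27) + 45 = 513 + 45 = 558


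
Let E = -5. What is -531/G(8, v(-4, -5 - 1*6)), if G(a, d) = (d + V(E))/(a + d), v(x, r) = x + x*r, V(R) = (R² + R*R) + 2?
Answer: -6372/23 ≈ -277.04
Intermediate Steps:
V(R) = 2 + 2*R² (V(R) = (R² + R²) + 2 = 2*R² + 2 = 2 + 2*R²)
v(x, r) = x + r*x
G(a, d) = (52 + d)/(a + d) (G(a, d) = (d + (2 + 2*(-5)²))/(a + d) = (d + (2 + 2*25))/(a + d) = (d + (2 + 50))/(a + d) = (d + 52)/(a + d) = (52 + d)/(a + d))
-531/G(8, v(-4, -5 - 1*6)) = -531*(8 - 4*(1 + (-5 - 1*6)))/(52 - 4*(1 + (-5 - 1*6))) = -531*(8 - 4*(1 + (-5 - 6)))/(52 - 4*(1 + (-5 - 6))) = -531*(8 - 4*(1 - 11))/(52 - 4*(1 - 11)) = -531*(8 - 4*(-10))/(52 - 4*(-10)) = -531*(8 + 40)/(52 + 40) = -531/(92/48) = -531/((1/48)*92) = -531/23/12 = -531*12/23 = -6372/23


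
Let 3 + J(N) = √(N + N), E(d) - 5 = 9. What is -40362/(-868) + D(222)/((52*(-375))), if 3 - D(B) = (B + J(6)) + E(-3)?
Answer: 45349/975 + √3/9750 ≈ 46.512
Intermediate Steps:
E(d) = 14 (E(d) = 5 + 9 = 14)
J(N) = -3 + √2*√N (J(N) = -3 + √(N + N) = -3 + √(2*N) = -3 + √2*√N)
D(B) = -8 - B - 2*√3 (D(B) = 3 - ((B + (-3 + √2*√6)) + 14) = 3 - ((B + (-3 + 2*√3)) + 14) = 3 - ((-3 + B + 2*√3) + 14) = 3 - (11 + B + 2*√3) = 3 + (-11 - B - 2*√3) = -8 - B - 2*√3)
-40362/(-868) + D(222)/((52*(-375))) = -40362/(-868) + (-8 - 1*222 - 2*√3)/((52*(-375))) = -40362*(-1/868) + (-8 - 222 - 2*√3)/(-19500) = 93/2 + (-230 - 2*√3)*(-1/19500) = 93/2 + (23/1950 + √3/9750) = 45349/975 + √3/9750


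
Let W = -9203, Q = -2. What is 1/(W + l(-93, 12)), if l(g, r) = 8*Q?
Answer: -1/9219 ≈ -0.00010847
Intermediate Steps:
l(g, r) = -16 (l(g, r) = 8*(-2) = -16)
1/(W + l(-93, 12)) = 1/(-9203 - 16) = 1/(-9219) = -1/9219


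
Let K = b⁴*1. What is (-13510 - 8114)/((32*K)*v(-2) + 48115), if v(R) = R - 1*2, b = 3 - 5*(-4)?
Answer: 21624/35771533 ≈ 0.00060450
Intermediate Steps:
b = 23 (b = 3 + 20 = 23)
v(R) = -2 + R (v(R) = R - 2 = -2 + R)
K = 279841 (K = 23⁴*1 = 279841*1 = 279841)
(-13510 - 8114)/((32*K)*v(-2) + 48115) = (-13510 - 8114)/((32*279841)*(-2 - 2) + 48115) = -21624/(8954912*(-4) + 48115) = -21624/(-35819648 + 48115) = -21624/(-35771533) = -21624*(-1/35771533) = 21624/35771533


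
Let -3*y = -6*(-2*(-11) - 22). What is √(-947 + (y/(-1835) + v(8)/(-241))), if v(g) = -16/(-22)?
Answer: 3*I*√739483195/2651 ≈ 30.773*I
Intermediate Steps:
v(g) = 8/11 (v(g) = -16*(-1/22) = 8/11)
y = 0 (y = -(-2)*(-2*(-11) - 22) = -(-2)*(22 - 22) = -(-2)*0 = -⅓*0 = 0)
√(-947 + (y/(-1835) + v(8)/(-241))) = √(-947 + (0/(-1835) + (8/11)/(-241))) = √(-947 + (0*(-1/1835) + (8/11)*(-1/241))) = √(-947 + (0 - 8/2651)) = √(-947 - 8/2651) = √(-2510505/2651) = 3*I*√739483195/2651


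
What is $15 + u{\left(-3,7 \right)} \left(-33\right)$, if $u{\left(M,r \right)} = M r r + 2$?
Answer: $4800$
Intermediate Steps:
$u{\left(M,r \right)} = 2 + M r^{2}$ ($u{\left(M,r \right)} = M r^{2} + 2 = 2 + M r^{2}$)
$15 + u{\left(-3,7 \right)} \left(-33\right) = 15 + \left(2 - 3 \cdot 7^{2}\right) \left(-33\right) = 15 + \left(2 - 147\right) \left(-33\right) = 15 - -4785 = 15 + 4785 = 4800$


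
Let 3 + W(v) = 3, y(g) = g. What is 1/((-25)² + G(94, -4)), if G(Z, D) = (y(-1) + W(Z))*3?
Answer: 1/622 ≈ 0.0016077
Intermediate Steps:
W(v) = 0 (W(v) = -3 + 3 = 0)
G(Z, D) = -3 (G(Z, D) = (-1 + 0)*3 = -1*3 = -3)
1/((-25)² + G(94, -4)) = 1/((-25)² - 3) = 1/(625 - 3) = 1/622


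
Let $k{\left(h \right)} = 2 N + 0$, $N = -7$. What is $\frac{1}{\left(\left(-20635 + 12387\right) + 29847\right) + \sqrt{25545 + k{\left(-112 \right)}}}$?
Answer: $\frac{21599}{466491270} - \frac{11 \sqrt{211}}{466491270} \approx 4.5958 \cdot 10^{-5}$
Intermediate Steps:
$k{\left(h \right)} = -14$ ($k{\left(h \right)} = 2 \left(-7\right) + 0 = -14 + 0 = -14$)
$\frac{1}{\left(\left(-20635 + 12387\right) + 29847\right) + \sqrt{25545 + k{\left(-112 \right)}}} = \frac{1}{\left(\left(-20635 + 12387\right) + 29847\right) + \sqrt{25545 - 14}} = \frac{1}{\left(-8248 + 29847\right) + \sqrt{25531}} = \frac{1}{21599 + 11 \sqrt{211}}$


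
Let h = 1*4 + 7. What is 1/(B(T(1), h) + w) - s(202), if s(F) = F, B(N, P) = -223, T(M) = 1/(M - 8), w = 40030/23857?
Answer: -1066600219/5280081 ≈ -202.00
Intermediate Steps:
w = 40030/23857 (w = 40030*(1/23857) = 40030/23857 ≈ 1.6779)
T(M) = 1/(-8 + M)
h = 11 (h = 4 + 7 = 11)
1/(B(T(1), h) + w) - s(202) = 1/(-223 + 40030/23857) - 1*202 = 1/(-5280081/23857) - 202 = -23857/5280081 - 202 = -1066600219/5280081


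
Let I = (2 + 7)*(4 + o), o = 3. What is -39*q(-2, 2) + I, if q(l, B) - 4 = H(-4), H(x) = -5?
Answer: 102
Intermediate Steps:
I = 63 (I = (2 + 7)*(4 + 3) = 9*7 = 63)
q(l, B) = -1 (q(l, B) = 4 - 5 = -1)
-39*q(-2, 2) + I = -39*(-1) + 63 = 39 + 63 = 102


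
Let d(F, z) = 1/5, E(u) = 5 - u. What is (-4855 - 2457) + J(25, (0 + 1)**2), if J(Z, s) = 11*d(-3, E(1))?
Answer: -36549/5 ≈ -7309.8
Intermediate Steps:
d(F, z) = 1/5
J(Z, s) = 11/5 (J(Z, s) = 11*(1/5) = 11/5)
(-4855 - 2457) + J(25, (0 + 1)**2) = (-4855 - 2457) + 11/5 = -7312 + 11/5 = -36549/5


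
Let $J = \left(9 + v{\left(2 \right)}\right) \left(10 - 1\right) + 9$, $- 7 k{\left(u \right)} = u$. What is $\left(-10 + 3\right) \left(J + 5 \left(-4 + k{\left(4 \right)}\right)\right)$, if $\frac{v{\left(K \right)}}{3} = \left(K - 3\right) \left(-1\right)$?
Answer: $-659$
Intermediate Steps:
$k{\left(u \right)} = - \frac{u}{7}$
$v{\left(K \right)} = 9 - 3 K$ ($v{\left(K \right)} = 3 \left(K - 3\right) \left(-1\right) = 3 \left(-3 + K\right) \left(-1\right) = 3 \left(3 - K\right) = 9 - 3 K$)
$J = 117$ ($J = \left(9 + \left(9 - 6\right)\right) \left(10 - 1\right) + 9 = \left(9 + \left(9 - 6\right)\right) 9 + 9 = \left(9 + 3\right) 9 + 9 = 12 \cdot 9 + 9 = 108 + 9 = 117$)
$\left(-10 + 3\right) \left(J + 5 \left(-4 + k{\left(4 \right)}\right)\right) = \left(-10 + 3\right) \left(117 + 5 \left(-4 - \frac{4}{7}\right)\right) = - 7 \left(117 + 5 \left(-4 - \frac{4}{7}\right)\right) = - 7 \left(117 + 5 \left(- \frac{32}{7}\right)\right) = - 7 \left(117 - \frac{160}{7}\right) = \left(-7\right) \frac{659}{7} = -659$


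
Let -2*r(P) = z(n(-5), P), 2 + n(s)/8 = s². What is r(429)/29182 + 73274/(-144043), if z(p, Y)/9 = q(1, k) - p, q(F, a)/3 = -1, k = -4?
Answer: -4034139367/8406925652 ≈ -0.47986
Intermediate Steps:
q(F, a) = -3 (q(F, a) = 3*(-1) = -3)
n(s) = -16 + 8*s²
z(p, Y) = -27 - 9*p (z(p, Y) = 9*(-3 - p) = -27 - 9*p)
r(P) = 1683/2 (r(P) = -(-27 - 9*(-16 + 8*(-5)²))/2 = -(-27 - 9*(-16 + 8*25))/2 = -(-27 - 9*(-16 + 200))/2 = -(-27 - 9*184)/2 = -(-27 - 1656)/2 = -½*(-1683) = 1683/2)
r(429)/29182 + 73274/(-144043) = (1683/2)/29182 + 73274/(-144043) = (1683/2)*(1/29182) + 73274*(-1/144043) = 1683/58364 - 73274/144043 = -4034139367/8406925652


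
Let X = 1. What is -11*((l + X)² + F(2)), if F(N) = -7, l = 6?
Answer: -462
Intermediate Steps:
-11*((l + X)² + F(2)) = -11*((6 + 1)² - 7) = -11*(7² - 7) = -11*(49 - 7) = -11*42 = -462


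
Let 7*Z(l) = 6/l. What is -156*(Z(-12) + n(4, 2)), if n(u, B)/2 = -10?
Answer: 21918/7 ≈ 3131.1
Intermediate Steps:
Z(l) = 6/(7*l) (Z(l) = (6/l)/7 = 6/(7*l))
n(u, B) = -20 (n(u, B) = 2*(-10) = -20)
-156*(Z(-12) + n(4, 2)) = -156*((6/7)/(-12) - 20) = -156*((6/7)*(-1/12) - 20) = -156*(-1/14 - 20) = -156*(-281/14) = 21918/7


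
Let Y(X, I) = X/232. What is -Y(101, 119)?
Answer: -101/232 ≈ -0.43534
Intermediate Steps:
Y(X, I) = X/232 (Y(X, I) = X*(1/232) = X/232)
-Y(101, 119) = -101/232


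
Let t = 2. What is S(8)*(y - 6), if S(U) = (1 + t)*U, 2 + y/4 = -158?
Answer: -15504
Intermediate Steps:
y = -640 (y = -8 + 4*(-158) = -8 - 632 = -640)
S(U) = 3*U (S(U) = (1 + 2)*U = 3*U)
S(8)*(y - 6) = (3*8)*(-640 - 6) = 24*(-646) = -15504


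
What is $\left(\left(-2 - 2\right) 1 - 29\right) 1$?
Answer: $-33$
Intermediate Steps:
$\left(\left(-2 - 2\right) 1 - 29\right) 1 = \left(\left(-4\right) 1 - 29\right) 1 = \left(-4 - 29\right) 1 = \left(-33\right) 1 = -33$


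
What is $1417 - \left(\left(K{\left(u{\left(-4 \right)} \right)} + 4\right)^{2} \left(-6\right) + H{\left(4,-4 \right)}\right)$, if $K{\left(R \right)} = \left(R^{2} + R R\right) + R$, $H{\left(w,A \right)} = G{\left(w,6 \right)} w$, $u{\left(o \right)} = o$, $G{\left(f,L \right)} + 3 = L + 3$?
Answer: $7537$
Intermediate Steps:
$G{\left(f,L \right)} = L$ ($G{\left(f,L \right)} = -3 + \left(L + 3\right) = -3 + \left(3 + L\right) = L$)
$H{\left(w,A \right)} = 6 w$
$K{\left(R \right)} = R + 2 R^{2}$ ($K{\left(R \right)} = \left(R^{2} + R^{2}\right) + R = 2 R^{2} + R = R + 2 R^{2}$)
$1417 - \left(\left(K{\left(u{\left(-4 \right)} \right)} + 4\right)^{2} \left(-6\right) + H{\left(4,-4 \right)}\right) = 1417 - \left(\left(- 4 \left(1 + 2 \left(-4\right)\right) + 4\right)^{2} \left(-6\right) + 6 \cdot 4\right) = 1417 - \left(\left(- 4 \left(1 - 8\right) + 4\right)^{2} \left(-6\right) + 24\right) = 1417 - \left(\left(\left(-4\right) \left(-7\right) + 4\right)^{2} \left(-6\right) + 24\right) = 1417 - \left(\left(28 + 4\right)^{2} \left(-6\right) + 24\right) = 1417 - \left(32^{2} \left(-6\right) + 24\right) = 1417 - \left(1024 \left(-6\right) + 24\right) = 1417 - \left(-6144 + 24\right) = 1417 - -6120 = 1417 + 6120 = 7537$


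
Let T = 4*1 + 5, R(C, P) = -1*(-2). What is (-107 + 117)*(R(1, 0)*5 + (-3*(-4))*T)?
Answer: 1180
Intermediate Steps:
R(C, P) = 2
T = 9 (T = 4 + 5 = 9)
(-107 + 117)*(R(1, 0)*5 + (-3*(-4))*T) = (-107 + 117)*(2*5 - 3*(-4)*9) = 10*(10 + 12*9) = 10*(10 + 108) = 10*118 = 1180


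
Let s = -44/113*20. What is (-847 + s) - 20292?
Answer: -2389587/113 ≈ -21147.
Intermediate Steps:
s = -880/113 (s = -44*1/113*20 = -44/113*20 = -880/113 ≈ -7.7876)
(-847 + s) - 20292 = (-847 - 880/113) - 20292 = -96591/113 - 20292 = -2389587/113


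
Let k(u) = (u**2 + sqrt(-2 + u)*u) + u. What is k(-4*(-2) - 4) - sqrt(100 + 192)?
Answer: 20 - 2*sqrt(73) + 4*sqrt(2) ≈ 8.5688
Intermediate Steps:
k(u) = u + u**2 + u*sqrt(-2 + u) (k(u) = (u**2 + u*sqrt(-2 + u)) + u = u + u**2 + u*sqrt(-2 + u))
k(-4*(-2) - 4) - sqrt(100 + 192) = (-4*(-2) - 4)*(1 + (-4*(-2) - 4) + sqrt(-2 + (-4*(-2) - 4))) - sqrt(100 + 192) = (8 - 4)*(1 + (8 - 4) + sqrt(-2 + (8 - 4))) - sqrt(292) = 4*(1 + 4 + sqrt(-2 + 4)) - 2*sqrt(73) = 4*(1 + 4 + sqrt(2)) - 2*sqrt(73) = 4*(5 + sqrt(2)) - 2*sqrt(73) = (20 + 4*sqrt(2)) - 2*sqrt(73) = 20 - 2*sqrt(73) + 4*sqrt(2)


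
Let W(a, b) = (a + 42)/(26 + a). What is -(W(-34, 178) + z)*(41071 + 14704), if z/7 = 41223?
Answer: -16094434000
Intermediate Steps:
z = 288561 (z = 7*41223 = 288561)
W(a, b) = (42 + a)/(26 + a)
-(W(-34, 178) + z)*(41071 + 14704) = -((42 - 34)/(26 - 34) + 288561)*(41071 + 14704) = -(8/(-8) + 288561)*55775 = -(-1/8*8 + 288561)*55775 = -(-1 + 288561)*55775 = -288560*55775 = -1*16094434000 = -16094434000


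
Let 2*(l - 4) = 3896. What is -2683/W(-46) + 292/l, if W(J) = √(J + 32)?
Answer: 73/488 + 2683*I*√14/14 ≈ 0.14959 + 717.06*I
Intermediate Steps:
l = 1952 (l = 4 + (½)*3896 = 4 + 1948 = 1952)
W(J) = √(32 + J)
-2683/W(-46) + 292/l = -2683/√(32 - 46) + 292/1952 = -2683*(-I*√14/14) + 292*(1/1952) = -2683*(-I*√14/14) + 73/488 = -(-2683)*I*√14/14 + 73/488 = 2683*I*√14/14 + 73/488 = 73/488 + 2683*I*√14/14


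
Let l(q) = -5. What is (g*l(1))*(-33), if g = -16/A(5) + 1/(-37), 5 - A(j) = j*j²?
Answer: 649/37 ≈ 17.541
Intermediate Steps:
A(j) = 5 - j³ (A(j) = 5 - j*j² = 5 - j³)
g = 59/555 (g = -16/(5 - 1*5³) + 1/(-37) = -16/(5 - 1*125) + 1*(-1/37) = -16/(5 - 125) - 1/37 = -16/(-120) - 1/37 = -16*(-1/120) - 1/37 = 2/15 - 1/37 = 59/555 ≈ 0.10631)
(g*l(1))*(-33) = ((59/555)*(-5))*(-33) = -59/111*(-33) = 649/37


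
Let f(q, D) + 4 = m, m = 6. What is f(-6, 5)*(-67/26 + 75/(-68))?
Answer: -3253/442 ≈ -7.3597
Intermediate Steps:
f(q, D) = 2 (f(q, D) = -4 + 6 = 2)
f(-6, 5)*(-67/26 + 75/(-68)) = 2*(-67/26 + 75/(-68)) = 2*(-67*1/26 + 75*(-1/68)) = 2*(-67/26 - 75/68) = 2*(-3253/884) = -3253/442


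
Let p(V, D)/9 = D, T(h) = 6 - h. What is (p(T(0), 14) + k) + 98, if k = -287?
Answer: -63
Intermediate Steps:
p(V, D) = 9*D
(p(T(0), 14) + k) + 98 = (9*14 - 287) + 98 = (126 - 287) + 98 = -161 + 98 = -63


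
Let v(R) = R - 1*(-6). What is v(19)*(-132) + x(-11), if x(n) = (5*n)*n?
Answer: -2695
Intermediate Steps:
v(R) = 6 + R (v(R) = R + 6 = 6 + R)
x(n) = 5*n**2
v(19)*(-132) + x(-11) = (6 + 19)*(-132) + 5*(-11)**2 = 25*(-132) + 5*121 = -3300 + 605 = -2695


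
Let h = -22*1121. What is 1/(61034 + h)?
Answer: 1/36372 ≈ 2.7494e-5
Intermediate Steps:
h = -24662
1/(61034 + h) = 1/(61034 - 24662) = 1/36372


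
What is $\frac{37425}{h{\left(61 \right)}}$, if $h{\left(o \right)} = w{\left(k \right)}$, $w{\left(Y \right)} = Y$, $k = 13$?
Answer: $\frac{37425}{13} \approx 2878.8$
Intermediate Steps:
$h{\left(o \right)} = 13$
$\frac{37425}{h{\left(61 \right)}} = \frac{37425}{13}$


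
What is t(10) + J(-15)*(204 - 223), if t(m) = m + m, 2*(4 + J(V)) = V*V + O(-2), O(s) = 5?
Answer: -2089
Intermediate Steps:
J(V) = -3/2 + V**2/2 (J(V) = -4 + (V*V + 5)/2 = -4 + (V**2 + 5)/2 = -4 + (5 + V**2)/2 = -4 + (5/2 + V**2/2) = -3/2 + V**2/2)
t(m) = 2*m
t(10) + J(-15)*(204 - 223) = 2*10 + (-3/2 + (1/2)*(-15)**2)*(204 - 223) = 20 + (-3/2 + (1/2)*225)*(-19) = 20 + (-3/2 + 225/2)*(-19) = 20 + 111*(-19) = 20 - 2109 = -2089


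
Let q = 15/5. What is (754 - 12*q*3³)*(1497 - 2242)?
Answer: 162410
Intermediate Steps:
q = 3 (q = 15*(⅕) = 3)
(754 - 12*q*3³)*(1497 - 2242) = (754 - 12*3*3³)*(1497 - 2242) = (754 - 36*27)*(-745) = (754 - 972)*(-745) = -218*(-745) = 162410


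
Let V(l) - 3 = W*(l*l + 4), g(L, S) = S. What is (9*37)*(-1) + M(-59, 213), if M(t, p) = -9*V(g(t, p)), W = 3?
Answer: -1225431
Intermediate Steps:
V(l) = 15 + 3*l² (V(l) = 3 + 3*(l*l + 4) = 3 + 3*(l² + 4) = 3 + 3*(4 + l²) = 3 + (12 + 3*l²) = 15 + 3*l²)
M(t, p) = -135 - 27*p² (M(t, p) = -9*(15 + 3*p²) = -135 - 27*p²)
(9*37)*(-1) + M(-59, 213) = (9*37)*(-1) + (-135 - 27*213²) = 333*(-1) + (-135 - 27*45369) = -333 + (-135 - 1224963) = -333 - 1225098 = -1225431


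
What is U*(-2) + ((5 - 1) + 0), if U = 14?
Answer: -24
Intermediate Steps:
U*(-2) + ((5 - 1) + 0) = 14*(-2) + ((5 - 1) + 0) = -28 + (4 + 0) = -28 + 4 = -24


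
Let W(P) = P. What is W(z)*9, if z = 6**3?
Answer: 1944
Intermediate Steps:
z = 216
W(z)*9 = 216*9 = 1944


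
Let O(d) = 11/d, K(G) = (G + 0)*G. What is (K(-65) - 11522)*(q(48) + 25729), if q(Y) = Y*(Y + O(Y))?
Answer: -204637068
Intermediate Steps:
K(G) = G² (K(G) = G*G = G²)
q(Y) = Y*(Y + 11/Y)
(K(-65) - 11522)*(q(48) + 25729) = ((-65)² - 11522)*((11 + 48²) + 25729) = (4225 - 11522)*((11 + 2304) + 25729) = -7297*(2315 + 25729) = -7297*28044 = -204637068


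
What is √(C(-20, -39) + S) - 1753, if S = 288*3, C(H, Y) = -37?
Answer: -1753 + √827 ≈ -1724.2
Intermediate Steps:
S = 864
√(C(-20, -39) + S) - 1753 = √(-37 + 864) - 1753 = √827 - 1753 = -1753 + √827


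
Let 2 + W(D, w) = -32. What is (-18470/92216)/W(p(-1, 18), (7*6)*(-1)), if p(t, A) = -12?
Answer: 9235/1567672 ≈ 0.0058909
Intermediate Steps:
W(D, w) = -34 (W(D, w) = -2 - 32 = -34)
(-18470/92216)/W(p(-1, 18), (7*6)*(-1)) = -18470/92216/(-34) = -18470*1/92216*(-1/34) = -9235/46108*(-1/34) = 9235/1567672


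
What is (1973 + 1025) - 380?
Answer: 2618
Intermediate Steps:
(1973 + 1025) - 380 = 2998 - 380 = 2618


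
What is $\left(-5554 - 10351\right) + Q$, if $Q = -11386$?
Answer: $-27291$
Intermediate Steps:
$\left(-5554 - 10351\right) + Q = \left(-5554 - 10351\right) - 11386 = -15905 - 11386 = -27291$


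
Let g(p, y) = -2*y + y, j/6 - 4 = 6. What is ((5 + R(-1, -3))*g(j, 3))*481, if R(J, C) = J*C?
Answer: -11544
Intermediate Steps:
j = 60 (j = 24 + 6*6 = 24 + 36 = 60)
g(p, y) = -y
R(J, C) = C*J
((5 + R(-1, -3))*g(j, 3))*481 = ((5 - 3*(-1))*(-1*3))*481 = ((5 + 3)*(-3))*481 = (8*(-3))*481 = -24*481 = -11544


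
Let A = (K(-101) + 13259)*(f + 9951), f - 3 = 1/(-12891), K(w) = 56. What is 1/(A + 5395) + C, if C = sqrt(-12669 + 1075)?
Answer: 12891/1708610575040 + I*sqrt(11594) ≈ 7.5447e-9 + 107.68*I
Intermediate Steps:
C = I*sqrt(11594) (C = sqrt(-11594) = I*sqrt(11594) ≈ 107.68*I)
f = 38672/12891 (f = 3 + 1/(-12891) = 3 - 1/12891 = 38672/12891 ≈ 2.9999)
A = 1708541028095/12891 (A = (56 + 13259)*(38672/12891 + 9951) = 13315*(128317013/12891) = 1708541028095/12891 ≈ 1.3254e+8)
1/(A + 5395) + C = 1/(1708541028095/12891 + 5395) + I*sqrt(11594) = 1/(1708610575040/12891) + I*sqrt(11594) = 12891/1708610575040 + I*sqrt(11594)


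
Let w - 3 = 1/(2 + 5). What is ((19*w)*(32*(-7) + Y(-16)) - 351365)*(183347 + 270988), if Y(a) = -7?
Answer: -165904514265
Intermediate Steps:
w = 22/7 (w = 3 + 1/(2 + 5) = 3 + 1/7 = 3 + ⅐ = 22/7 ≈ 3.1429)
((19*w)*(32*(-7) + Y(-16)) - 351365)*(183347 + 270988) = ((19*(22/7))*(32*(-7) - 7) - 351365)*(183347 + 270988) = (418*(-224 - 7)/7 - 351365)*454335 = ((418/7)*(-231) - 351365)*454335 = (-13794 - 351365)*454335 = -365159*454335 = -165904514265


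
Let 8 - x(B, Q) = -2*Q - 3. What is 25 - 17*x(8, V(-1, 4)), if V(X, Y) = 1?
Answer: -196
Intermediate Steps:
x(B, Q) = 11 + 2*Q (x(B, Q) = 8 - (-2*Q - 3) = 8 - (-3 - 2*Q) = 8 + (3 + 2*Q) = 11 + 2*Q)
25 - 17*x(8, V(-1, 4)) = 25 - 17*(11 + 2*1) = 25 - 17*(11 + 2) = 25 - 17*13 = 25 - 221 = -196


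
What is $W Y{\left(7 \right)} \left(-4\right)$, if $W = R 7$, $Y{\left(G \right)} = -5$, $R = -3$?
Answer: $-420$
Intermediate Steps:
$W = -21$ ($W = \left(-3\right) 7 = -21$)
$W Y{\left(7 \right)} \left(-4\right) = \left(-21\right) \left(-5\right) \left(-4\right) = 105 \left(-4\right) = -420$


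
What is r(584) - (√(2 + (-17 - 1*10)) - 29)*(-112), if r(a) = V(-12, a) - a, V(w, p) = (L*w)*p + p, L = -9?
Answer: 59824 + 560*I ≈ 59824.0 + 560.0*I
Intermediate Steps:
V(w, p) = p - 9*p*w (V(w, p) = (-9*w)*p + p = -9*p*w + p = p - 9*p*w)
r(a) = 108*a (r(a) = a*(1 - 9*(-12)) - a = a*(1 + 108) - a = a*109 - a = 109*a - a = 108*a)
r(584) - (√(2 + (-17 - 1*10)) - 29)*(-112) = 108*584 - (√(2 + (-17 - 1*10)) - 29)*(-112) = 63072 - (√(2 + (-17 - 10)) - 29)*(-112) = 63072 - (√(2 - 27) - 29)*(-112) = 63072 - (√(-25) - 29)*(-112) = 63072 - (5*I - 29)*(-112) = 63072 - (-29 + 5*I)*(-112) = 63072 - (3248 - 560*I) = 63072 + (-3248 + 560*I) = 59824 + 560*I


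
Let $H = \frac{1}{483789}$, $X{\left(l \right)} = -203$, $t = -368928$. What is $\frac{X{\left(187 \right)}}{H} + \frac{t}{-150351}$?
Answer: $- \frac{4921948699563}{50117} \approx -9.8209 \cdot 10^{7}$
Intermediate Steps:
$H = \frac{1}{483789} \approx 2.067 \cdot 10^{-6}$
$\frac{X{\left(187 \right)}}{H} + \frac{t}{-150351} = - 203 \frac{1}{\frac{1}{483789}} - \frac{368928}{-150351} = \left(-203\right) 483789 - - \frac{122976}{50117} = -98209167 + \frac{122976}{50117} = - \frac{4921948699563}{50117}$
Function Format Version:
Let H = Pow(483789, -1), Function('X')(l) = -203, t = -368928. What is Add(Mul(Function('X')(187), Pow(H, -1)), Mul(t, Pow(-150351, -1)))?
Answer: Rational(-4921948699563, 50117) ≈ -9.8209e+7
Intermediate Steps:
H = Rational(1, 483789) ≈ 2.0670e-6
Add(Mul(Function('X')(187), Pow(H, -1)), Mul(t, Pow(-150351, -1))) = Add(Mul(-203, Pow(Rational(1, 483789), -1)), Mul(-368928, Pow(-150351, -1))) = Add(Mul(-203, 483789), Mul(-368928, Rational(-1, 150351))) = Add(-98209167, Rational(122976, 50117)) = Rational(-4921948699563, 50117)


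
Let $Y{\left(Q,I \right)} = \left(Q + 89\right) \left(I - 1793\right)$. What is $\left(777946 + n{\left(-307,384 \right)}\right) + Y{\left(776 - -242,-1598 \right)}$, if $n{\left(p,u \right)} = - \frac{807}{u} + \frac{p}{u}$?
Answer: $- \frac{571371629}{192} \approx -2.9759 \cdot 10^{6}$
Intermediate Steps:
$Y{\left(Q,I \right)} = \left(-1793 + I\right) \left(89 + Q\right)$ ($Y{\left(Q,I \right)} = \left(89 + Q\right) \left(-1793 + I\right) = \left(-1793 + I\right) \left(89 + Q\right)$)
$\left(777946 + n{\left(-307,384 \right)}\right) + Y{\left(776 - -242,-1598 \right)} = \left(777946 + \frac{-807 - 307}{384}\right) - \left(301799 + 3391 \left(776 - -242\right)\right) = \left(777946 + \frac{1}{384} \left(-1114\right)\right) - \left(301799 + 3391 \left(776 + 242\right)\right) = \left(777946 - \frac{557}{192}\right) - 3753837 = \frac{149365075}{192} - 3753837 = - \frac{571371629}{192}$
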